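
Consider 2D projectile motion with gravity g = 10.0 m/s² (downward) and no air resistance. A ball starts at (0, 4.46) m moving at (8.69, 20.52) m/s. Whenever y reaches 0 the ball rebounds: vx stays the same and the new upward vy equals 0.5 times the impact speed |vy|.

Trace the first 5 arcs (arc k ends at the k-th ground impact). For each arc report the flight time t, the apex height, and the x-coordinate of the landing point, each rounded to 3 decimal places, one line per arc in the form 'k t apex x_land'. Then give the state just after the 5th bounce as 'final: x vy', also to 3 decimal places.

1 4.311 25.514 37.462
2 2.259 6.378 57.092
3 1.129 1.595 66.907
4 0.565 0.399 71.814
5 0.282 0.100 74.268
final: 74.268 0.706

Arc 1: start y=4.460, vy=20.520 → t=4.311, apex=25.514, x_land=37.462, impact vy=-22.589
  bounce: vy ← 0.5·22.589 = 11.295
Arc 2: start y=0.000, vy=11.295 → t=2.259, apex=6.378, x_land=57.092, impact vy=-11.295
  bounce: vy ← 0.5·11.295 = 5.647
Arc 3: start y=0.000, vy=5.647 → t=1.129, apex=1.595, x_land=66.907, impact vy=-5.647
  bounce: vy ← 0.5·5.647 = 2.824
Arc 4: start y=0.000, vy=2.824 → t=0.565, apex=0.399, x_land=71.814, impact vy=-2.824
  bounce: vy ← 0.5·2.824 = 1.412
Arc 5: start y=0.000, vy=1.412 → t=0.282, apex=0.100, x_land=74.268, impact vy=-1.412
  bounce: vy ← 0.5·1.412 = 0.706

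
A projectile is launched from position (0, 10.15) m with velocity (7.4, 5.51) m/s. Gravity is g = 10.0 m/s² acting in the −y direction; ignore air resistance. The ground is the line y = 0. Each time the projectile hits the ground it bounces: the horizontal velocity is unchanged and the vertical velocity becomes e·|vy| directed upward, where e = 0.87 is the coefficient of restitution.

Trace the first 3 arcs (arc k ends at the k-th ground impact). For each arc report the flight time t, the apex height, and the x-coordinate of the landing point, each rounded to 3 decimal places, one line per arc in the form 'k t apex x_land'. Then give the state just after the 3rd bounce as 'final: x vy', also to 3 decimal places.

Arc 1: start y=10.150, vy=5.510 → t=2.079, apex=11.668, x_land=15.382, impact vy=-15.276
  bounce: vy ← 0.87·15.276 = 13.290
Arc 2: start y=0.000, vy=13.290 → t=2.658, apex=8.832, x_land=35.051, impact vy=-13.290
  bounce: vy ← 0.87·13.290 = 11.563
Arc 3: start y=0.000, vy=11.563 → t=2.313, apex=6.685, x_land=52.164, impact vy=-11.563
  bounce: vy ← 0.87·11.563 = 10.059

1 2.079 11.668 15.382
2 2.658 8.832 35.051
3 2.313 6.685 52.164
final: 52.164 10.059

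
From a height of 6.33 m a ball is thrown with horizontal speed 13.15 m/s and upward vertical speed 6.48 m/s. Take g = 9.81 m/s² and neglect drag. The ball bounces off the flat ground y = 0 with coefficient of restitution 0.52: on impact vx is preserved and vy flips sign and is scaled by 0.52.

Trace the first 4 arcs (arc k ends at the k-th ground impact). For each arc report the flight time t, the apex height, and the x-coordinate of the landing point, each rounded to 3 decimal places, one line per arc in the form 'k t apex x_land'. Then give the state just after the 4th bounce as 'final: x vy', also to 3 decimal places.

1 1.975 8.470 25.967
2 1.367 2.290 43.938
3 0.711 0.619 53.283
4 0.370 0.167 58.143
final: 58.143 0.943

Arc 1: start y=6.330, vy=6.480 → t=1.975, apex=8.470, x_land=25.967, impact vy=-12.891
  bounce: vy ← 0.52·12.891 = 6.703
Arc 2: start y=0.000, vy=6.703 → t=1.367, apex=2.290, x_land=43.938, impact vy=-6.703
  bounce: vy ← 0.52·6.703 = 3.486
Arc 3: start y=0.000, vy=3.486 → t=0.711, apex=0.619, x_land=53.283, impact vy=-3.486
  bounce: vy ← 0.52·3.486 = 1.813
Arc 4: start y=0.000, vy=1.813 → t=0.370, apex=0.167, x_land=58.143, impact vy=-1.813
  bounce: vy ← 0.52·1.813 = 0.943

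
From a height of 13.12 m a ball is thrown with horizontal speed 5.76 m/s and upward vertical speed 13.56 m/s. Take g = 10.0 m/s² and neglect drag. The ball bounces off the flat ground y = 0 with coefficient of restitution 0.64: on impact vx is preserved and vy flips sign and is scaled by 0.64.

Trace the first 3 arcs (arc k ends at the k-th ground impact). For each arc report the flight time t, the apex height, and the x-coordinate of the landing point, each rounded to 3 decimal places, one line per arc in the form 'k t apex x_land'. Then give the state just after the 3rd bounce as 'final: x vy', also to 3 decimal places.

Arc 1: start y=13.120, vy=13.560 → t=3.469, apex=22.314, x_land=19.979, impact vy=-21.125
  bounce: vy ← 0.64·21.125 = 13.520
Arc 2: start y=0.000, vy=13.520 → t=2.704, apex=9.140, x_land=35.554, impact vy=-13.520
  bounce: vy ← 0.64·13.520 = 8.653
Arc 3: start y=0.000, vy=8.653 → t=1.731, apex=3.744, x_land=45.522, impact vy=-8.653
  bounce: vy ← 0.64·8.653 = 5.538

1 3.469 22.314 19.979
2 2.704 9.140 35.554
3 1.731 3.744 45.522
final: 45.522 5.538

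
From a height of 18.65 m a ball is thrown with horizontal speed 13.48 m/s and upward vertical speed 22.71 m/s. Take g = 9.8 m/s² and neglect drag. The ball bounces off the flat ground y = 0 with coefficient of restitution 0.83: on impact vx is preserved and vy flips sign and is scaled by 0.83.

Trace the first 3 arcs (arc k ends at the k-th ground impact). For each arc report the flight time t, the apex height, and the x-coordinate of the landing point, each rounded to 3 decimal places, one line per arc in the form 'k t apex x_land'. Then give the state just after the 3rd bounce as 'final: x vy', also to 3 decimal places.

1 5.347 44.963 72.072
2 5.029 30.975 139.856
3 4.174 21.339 196.117
final: 196.117 16.974

Arc 1: start y=18.650, vy=22.710 → t=5.347, apex=44.963, x_land=72.072, impact vy=-29.686
  bounce: vy ← 0.83·29.686 = 24.640
Arc 2: start y=0.000, vy=24.640 → t=5.029, apex=30.975, x_land=139.856, impact vy=-24.640
  bounce: vy ← 0.83·24.640 = 20.451
Arc 3: start y=0.000, vy=20.451 → t=4.174, apex=21.339, x_land=196.117, impact vy=-20.451
  bounce: vy ← 0.83·20.451 = 16.974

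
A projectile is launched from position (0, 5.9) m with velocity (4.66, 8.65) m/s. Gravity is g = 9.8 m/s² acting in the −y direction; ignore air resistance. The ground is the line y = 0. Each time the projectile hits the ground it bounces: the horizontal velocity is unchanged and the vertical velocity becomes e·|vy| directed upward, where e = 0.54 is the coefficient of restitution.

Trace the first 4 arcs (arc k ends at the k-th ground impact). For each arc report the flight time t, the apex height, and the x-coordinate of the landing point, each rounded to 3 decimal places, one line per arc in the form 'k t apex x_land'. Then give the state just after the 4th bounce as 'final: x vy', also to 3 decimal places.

Arc 1: start y=5.900, vy=8.650 → t=2.291, apex=9.717, x_land=10.676, impact vy=-13.801
  bounce: vy ← 0.54·13.801 = 7.452
Arc 2: start y=0.000, vy=7.452 → t=1.521, apex=2.834, x_land=17.763, impact vy=-7.452
  bounce: vy ← 0.54·7.452 = 4.024
Arc 3: start y=0.000, vy=4.024 → t=0.821, apex=0.826, x_land=21.590, impact vy=-4.024
  bounce: vy ← 0.54·4.024 = 2.173
Arc 4: start y=0.000, vy=2.173 → t=0.443, apex=0.241, x_land=23.657, impact vy=-2.173
  bounce: vy ← 0.54·2.173 = 1.173

1 2.291 9.717 10.676
2 1.521 2.834 17.763
3 0.821 0.826 21.590
4 0.443 0.241 23.657
final: 23.657 1.173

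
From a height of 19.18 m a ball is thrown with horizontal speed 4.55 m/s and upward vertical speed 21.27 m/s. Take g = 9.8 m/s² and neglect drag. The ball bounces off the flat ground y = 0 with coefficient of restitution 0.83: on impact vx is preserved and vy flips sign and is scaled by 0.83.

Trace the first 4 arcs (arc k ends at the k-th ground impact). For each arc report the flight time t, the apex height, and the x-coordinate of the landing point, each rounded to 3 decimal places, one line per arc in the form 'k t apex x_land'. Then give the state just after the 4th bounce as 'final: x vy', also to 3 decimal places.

1 5.107 42.262 23.238
2 4.875 29.114 45.420
3 4.046 20.057 63.831
4 3.358 13.817 79.112
final: 79.112 13.659

Arc 1: start y=19.180, vy=21.270 → t=5.107, apex=42.262, x_land=23.238, impact vy=-28.781
  bounce: vy ← 0.83·28.781 = 23.888
Arc 2: start y=0.000, vy=23.888 → t=4.875, apex=29.114, x_land=45.420, impact vy=-23.888
  bounce: vy ← 0.83·23.888 = 19.827
Arc 3: start y=0.000, vy=19.827 → t=4.046, apex=20.057, x_land=63.831, impact vy=-19.827
  bounce: vy ← 0.83·19.827 = 16.457
Arc 4: start y=0.000, vy=16.457 → t=3.358, apex=13.817, x_land=79.112, impact vy=-16.457
  bounce: vy ← 0.83·16.457 = 13.659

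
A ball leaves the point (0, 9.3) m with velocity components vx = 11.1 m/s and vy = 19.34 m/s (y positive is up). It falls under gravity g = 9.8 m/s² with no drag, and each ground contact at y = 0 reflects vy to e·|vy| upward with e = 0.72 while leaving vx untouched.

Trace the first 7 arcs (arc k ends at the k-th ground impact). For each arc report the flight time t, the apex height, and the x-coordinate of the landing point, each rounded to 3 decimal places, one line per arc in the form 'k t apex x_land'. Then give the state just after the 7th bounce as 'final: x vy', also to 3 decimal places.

Arc 1: start y=9.300, vy=19.340 → t=4.380, apex=28.383, x_land=48.621, impact vy=-23.586
  bounce: vy ← 0.72·23.586 = 16.982
Arc 2: start y=0.000, vy=16.982 → t=3.466, apex=14.714, x_land=87.090, impact vy=-16.982
  bounce: vy ← 0.72·16.982 = 12.227
Arc 3: start y=0.000, vy=12.227 → t=2.495, apex=7.628, x_land=114.789, impact vy=-12.227
  bounce: vy ← 0.72·12.227 = 8.804
Arc 4: start y=0.000, vy=8.804 → t=1.797, apex=3.954, x_land=134.731, impact vy=-8.804
  bounce: vy ← 0.72·8.804 = 6.339
Arc 5: start y=0.000, vy=6.339 → t=1.294, apex=2.050, x_land=149.090, impact vy=-6.339
  bounce: vy ← 0.72·6.339 = 4.564
Arc 6: start y=0.000, vy=4.564 → t=0.931, apex=1.063, x_land=159.429, impact vy=-4.564
  bounce: vy ← 0.72·4.564 = 3.286
Arc 7: start y=0.000, vy=3.286 → t=0.671, apex=0.551, x_land=166.872, impact vy=-3.286
  bounce: vy ← 0.72·3.286 = 2.366

1 4.380 28.383 48.621
2 3.466 14.714 87.090
3 2.495 7.628 114.789
4 1.797 3.954 134.731
5 1.294 2.050 149.090
6 0.931 1.063 159.429
7 0.671 0.551 166.872
final: 166.872 2.366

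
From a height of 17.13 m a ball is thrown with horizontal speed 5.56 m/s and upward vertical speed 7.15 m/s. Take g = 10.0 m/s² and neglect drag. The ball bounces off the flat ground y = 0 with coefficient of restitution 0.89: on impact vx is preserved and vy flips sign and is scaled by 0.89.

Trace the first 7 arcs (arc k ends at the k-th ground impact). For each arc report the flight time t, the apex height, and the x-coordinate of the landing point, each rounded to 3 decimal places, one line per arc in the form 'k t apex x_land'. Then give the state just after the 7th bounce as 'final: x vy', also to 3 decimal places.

Arc 1: start y=17.130, vy=7.150 → t=2.699, apex=19.686, x_land=15.008, impact vy=-19.842
  bounce: vy ← 0.89·19.842 = 17.660
Arc 2: start y=0.000, vy=17.660 → t=3.532, apex=15.593, x_land=34.645, impact vy=-17.660
  bounce: vy ← 0.89·17.660 = 15.717
Arc 3: start y=0.000, vy=15.717 → t=3.143, apex=12.352, x_land=52.123, impact vy=-15.717
  bounce: vy ← 0.89·15.717 = 13.988
Arc 4: start y=0.000, vy=13.988 → t=2.798, apex=9.784, x_land=67.678, impact vy=-13.988
  bounce: vy ← 0.89·13.988 = 12.450
Arc 5: start y=0.000, vy=12.450 → t=2.490, apex=7.750, x_land=81.522, impact vy=-12.450
  bounce: vy ← 0.89·12.450 = 11.080
Arc 6: start y=0.000, vy=11.080 → t=2.216, apex=6.138, x_land=93.843, impact vy=-11.080
  bounce: vy ← 0.89·11.080 = 9.861
Arc 7: start y=0.000, vy=9.861 → t=1.972, apex=4.862, x_land=104.809, impact vy=-9.861
  bounce: vy ← 0.89·9.861 = 8.777

1 2.699 19.686 15.008
2 3.532 15.593 34.645
3 3.143 12.352 52.123
4 2.798 9.784 67.678
5 2.490 7.750 81.522
6 2.216 6.138 93.843
7 1.972 4.862 104.809
final: 104.809 8.777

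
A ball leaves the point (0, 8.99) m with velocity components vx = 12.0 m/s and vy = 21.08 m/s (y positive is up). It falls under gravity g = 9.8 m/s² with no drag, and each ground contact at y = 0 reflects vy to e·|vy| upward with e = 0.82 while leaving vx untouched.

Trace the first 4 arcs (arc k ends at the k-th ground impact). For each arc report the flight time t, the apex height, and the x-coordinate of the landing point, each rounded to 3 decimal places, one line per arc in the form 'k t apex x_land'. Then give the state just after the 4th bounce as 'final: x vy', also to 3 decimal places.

1 4.693 31.662 56.316
2 4.169 21.289 106.342
3 3.418 14.315 147.363
4 2.803 9.625 181.000
final: 181.000 11.263

Arc 1: start y=8.990, vy=21.080 → t=4.693, apex=31.662, x_land=56.316, impact vy=-24.911
  bounce: vy ← 0.82·24.911 = 20.427
Arc 2: start y=0.000, vy=20.427 → t=4.169, apex=21.289, x_land=106.342, impact vy=-20.427
  bounce: vy ← 0.82·20.427 = 16.750
Arc 3: start y=0.000, vy=16.750 → t=3.418, apex=14.315, x_land=147.363, impact vy=-16.750
  bounce: vy ← 0.82·16.750 = 13.735
Arc 4: start y=0.000, vy=13.735 → t=2.803, apex=9.625, x_land=181.000, impact vy=-13.735
  bounce: vy ← 0.82·13.735 = 11.263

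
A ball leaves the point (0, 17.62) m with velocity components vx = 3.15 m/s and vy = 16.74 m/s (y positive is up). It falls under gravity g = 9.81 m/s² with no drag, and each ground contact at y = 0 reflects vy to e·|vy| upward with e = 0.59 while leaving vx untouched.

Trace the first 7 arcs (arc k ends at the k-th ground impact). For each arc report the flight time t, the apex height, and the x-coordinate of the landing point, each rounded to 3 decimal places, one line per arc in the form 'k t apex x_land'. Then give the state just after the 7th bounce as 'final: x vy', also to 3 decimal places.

Arc 1: start y=17.620, vy=16.740 → t=4.257, apex=31.903, x_land=13.409, impact vy=-25.019
  bounce: vy ← 0.59·25.019 = 14.761
Arc 2: start y=0.000, vy=14.761 → t=3.009, apex=11.105, x_land=22.888, impact vy=-14.761
  bounce: vy ← 0.59·14.761 = 8.709
Arc 3: start y=0.000, vy=8.709 → t=1.776, apex=3.866, x_land=28.481, impact vy=-8.709
  bounce: vy ← 0.59·8.709 = 5.138
Arc 4: start y=0.000, vy=5.138 → t=1.048, apex=1.346, x_land=31.781, impact vy=-5.138
  bounce: vy ← 0.59·5.138 = 3.032
Arc 5: start y=0.000, vy=3.032 → t=0.618, apex=0.468, x_land=33.728, impact vy=-3.032
  bounce: vy ← 0.59·3.032 = 1.789
Arc 6: start y=0.000, vy=1.789 → t=0.365, apex=0.163, x_land=34.877, impact vy=-1.789
  bounce: vy ← 0.59·1.789 = 1.055
Arc 7: start y=0.000, vy=1.055 → t=0.215, apex=0.057, x_land=35.554, impact vy=-1.055
  bounce: vy ← 0.59·1.055 = 0.623

1 4.257 31.903 13.409
2 3.009 11.105 22.888
3 1.776 3.866 28.481
4 1.048 1.346 31.781
5 0.618 0.468 33.728
6 0.365 0.163 34.877
7 0.215 0.057 35.554
final: 35.554 0.623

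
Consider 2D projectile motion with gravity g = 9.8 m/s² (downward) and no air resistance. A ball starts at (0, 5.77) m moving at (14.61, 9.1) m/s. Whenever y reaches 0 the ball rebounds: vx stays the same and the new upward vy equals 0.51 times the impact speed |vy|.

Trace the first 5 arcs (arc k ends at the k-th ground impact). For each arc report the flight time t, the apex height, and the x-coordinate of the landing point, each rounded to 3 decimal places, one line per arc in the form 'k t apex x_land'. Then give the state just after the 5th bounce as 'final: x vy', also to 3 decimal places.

Arc 1: start y=5.770, vy=9.100 → t=2.357, apex=9.995, x_land=34.433, impact vy=-13.996
  bounce: vy ← 0.51·13.996 = 7.138
Arc 2: start y=0.000, vy=7.138 → t=1.457, apex=2.600, x_land=55.716, impact vy=-7.138
  bounce: vy ← 0.51·7.138 = 3.640
Arc 3: start y=0.000, vy=3.640 → t=0.743, apex=0.676, x_land=66.571, impact vy=-3.640
  bounce: vy ← 0.51·3.640 = 1.857
Arc 4: start y=0.000, vy=1.857 → t=0.379, apex=0.176, x_land=72.107, impact vy=-1.857
  bounce: vy ← 0.51·1.857 = 0.947
Arc 5: start y=0.000, vy=0.947 → t=0.193, apex=0.046, x_land=74.930, impact vy=-0.947
  bounce: vy ← 0.51·0.947 = 0.483

1 2.357 9.995 34.433
2 1.457 2.600 55.716
3 0.743 0.676 66.571
4 0.379 0.176 72.107
5 0.193 0.046 74.930
final: 74.930 0.483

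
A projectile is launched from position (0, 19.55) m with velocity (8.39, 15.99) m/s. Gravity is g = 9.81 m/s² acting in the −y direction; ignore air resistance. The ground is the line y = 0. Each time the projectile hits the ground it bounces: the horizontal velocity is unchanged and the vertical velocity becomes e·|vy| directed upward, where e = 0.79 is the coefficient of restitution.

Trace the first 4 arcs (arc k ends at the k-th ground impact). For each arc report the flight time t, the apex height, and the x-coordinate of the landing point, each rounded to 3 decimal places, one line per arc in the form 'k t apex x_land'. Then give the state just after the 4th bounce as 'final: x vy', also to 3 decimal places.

Arc 1: start y=19.550, vy=15.990 → t=4.207, apex=32.582, x_land=35.299, impact vy=-25.283
  bounce: vy ← 0.79·25.283 = 19.974
Arc 2: start y=0.000, vy=19.974 → t=4.072, apex=20.334, x_land=69.464, impact vy=-19.974
  bounce: vy ← 0.79·19.974 = 15.779
Arc 3: start y=0.000, vy=15.779 → t=3.217, apex=12.691, x_land=96.455, impact vy=-15.779
  bounce: vy ← 0.79·15.779 = 12.466
Arc 4: start y=0.000, vy=12.466 → t=2.541, apex=7.920, x_land=117.778, impact vy=-12.466
  bounce: vy ← 0.79·12.466 = 9.848

1 4.207 32.582 35.299
2 4.072 20.334 69.464
3 3.217 12.691 96.455
4 2.541 7.920 117.778
final: 117.778 9.848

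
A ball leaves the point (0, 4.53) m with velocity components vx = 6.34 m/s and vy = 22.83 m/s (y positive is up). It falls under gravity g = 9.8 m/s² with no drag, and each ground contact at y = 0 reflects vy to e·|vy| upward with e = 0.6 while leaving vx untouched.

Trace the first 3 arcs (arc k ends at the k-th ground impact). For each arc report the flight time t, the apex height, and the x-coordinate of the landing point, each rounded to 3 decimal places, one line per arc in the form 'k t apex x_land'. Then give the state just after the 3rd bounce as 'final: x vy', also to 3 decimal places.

1 4.850 31.122 30.748
2 3.024 11.204 49.922
3 1.815 4.033 61.426
final: 61.426 5.335

Arc 1: start y=4.530, vy=22.830 → t=4.850, apex=31.122, x_land=30.748, impact vy=-24.698
  bounce: vy ← 0.6·24.698 = 14.819
Arc 2: start y=0.000, vy=14.819 → t=3.024, apex=11.204, x_land=49.922, impact vy=-14.819
  bounce: vy ← 0.6·14.819 = 8.891
Arc 3: start y=0.000, vy=8.891 → t=1.815, apex=4.033, x_land=61.426, impact vy=-8.891
  bounce: vy ← 0.6·8.891 = 5.335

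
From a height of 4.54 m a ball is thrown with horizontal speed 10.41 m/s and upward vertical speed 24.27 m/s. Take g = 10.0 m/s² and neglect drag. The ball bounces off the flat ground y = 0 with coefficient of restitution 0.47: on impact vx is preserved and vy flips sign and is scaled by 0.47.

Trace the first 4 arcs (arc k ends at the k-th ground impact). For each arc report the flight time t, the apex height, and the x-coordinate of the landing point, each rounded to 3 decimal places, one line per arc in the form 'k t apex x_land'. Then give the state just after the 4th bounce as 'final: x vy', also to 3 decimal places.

Arc 1: start y=4.540, vy=24.270 → t=5.034, apex=33.992, x_land=52.408, impact vy=-26.074
  bounce: vy ← 0.47·26.074 = 12.255
Arc 2: start y=0.000, vy=12.255 → t=2.451, apex=7.509, x_land=77.922, impact vy=-12.255
  bounce: vy ← 0.47·12.255 = 5.760
Arc 3: start y=0.000, vy=5.760 → t=1.152, apex=1.659, x_land=89.913, impact vy=-5.760
  bounce: vy ← 0.47·5.760 = 2.707
Arc 4: start y=0.000, vy=2.707 → t=0.541, apex=0.366, x_land=95.549, impact vy=-2.707
  bounce: vy ← 0.47·2.707 = 1.272

1 5.034 33.992 52.408
2 2.451 7.509 77.922
3 1.152 1.659 89.913
4 0.541 0.366 95.549
final: 95.549 1.272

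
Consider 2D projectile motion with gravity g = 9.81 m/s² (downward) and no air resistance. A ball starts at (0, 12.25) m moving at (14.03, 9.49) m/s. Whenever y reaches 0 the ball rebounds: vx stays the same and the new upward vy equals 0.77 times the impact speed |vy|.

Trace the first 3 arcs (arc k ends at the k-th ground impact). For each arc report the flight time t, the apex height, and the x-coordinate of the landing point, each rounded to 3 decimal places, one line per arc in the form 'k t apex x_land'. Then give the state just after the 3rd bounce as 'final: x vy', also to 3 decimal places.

Arc 1: start y=12.250, vy=9.490 → t=2.820, apex=16.840, x_land=39.569, impact vy=-18.177
  bounce: vy ← 0.77·18.177 = 13.996
Arc 2: start y=0.000, vy=13.996 → t=2.853, apex=9.985, x_land=79.603, impact vy=-13.996
  bounce: vy ← 0.77·13.996 = 10.777
Arc 3: start y=0.000, vy=10.777 → t=2.197, apex=5.920, x_land=110.429, impact vy=-10.777
  bounce: vy ← 0.77·10.777 = 8.298

1 2.820 16.840 39.569
2 2.853 9.985 79.603
3 2.197 5.920 110.429
final: 110.429 8.298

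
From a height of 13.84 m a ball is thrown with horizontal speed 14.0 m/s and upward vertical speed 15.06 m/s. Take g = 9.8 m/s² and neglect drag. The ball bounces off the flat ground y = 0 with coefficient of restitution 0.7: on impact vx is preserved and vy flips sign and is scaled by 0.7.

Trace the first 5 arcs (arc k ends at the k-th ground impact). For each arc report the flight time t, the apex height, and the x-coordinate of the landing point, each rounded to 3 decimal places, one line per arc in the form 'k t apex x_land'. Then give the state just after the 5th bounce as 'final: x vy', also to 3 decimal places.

Arc 1: start y=13.840, vy=15.060 → t=3.814, apex=25.412, x_land=53.396, impact vy=-22.317
  bounce: vy ← 0.7·22.317 = 15.622
Arc 2: start y=0.000, vy=15.622 → t=3.188, apex=12.452, x_land=98.031, impact vy=-15.622
  bounce: vy ← 0.7·15.622 = 10.936
Arc 3: start y=0.000, vy=10.936 → t=2.232, apex=6.101, x_land=129.276, impact vy=-10.936
  bounce: vy ← 0.7·10.936 = 7.655
Arc 4: start y=0.000, vy=7.655 → t=1.562, apex=2.990, x_land=151.147, impact vy=-7.655
  bounce: vy ← 0.7·7.655 = 5.358
Arc 5: start y=0.000, vy=5.358 → t=1.094, apex=1.465, x_land=166.456, impact vy=-5.358
  bounce: vy ← 0.7·5.358 = 3.751

1 3.814 25.412 53.396
2 3.188 12.452 98.031
3 2.232 6.101 129.276
4 1.562 2.990 151.147
5 1.094 1.465 166.456
final: 166.456 3.751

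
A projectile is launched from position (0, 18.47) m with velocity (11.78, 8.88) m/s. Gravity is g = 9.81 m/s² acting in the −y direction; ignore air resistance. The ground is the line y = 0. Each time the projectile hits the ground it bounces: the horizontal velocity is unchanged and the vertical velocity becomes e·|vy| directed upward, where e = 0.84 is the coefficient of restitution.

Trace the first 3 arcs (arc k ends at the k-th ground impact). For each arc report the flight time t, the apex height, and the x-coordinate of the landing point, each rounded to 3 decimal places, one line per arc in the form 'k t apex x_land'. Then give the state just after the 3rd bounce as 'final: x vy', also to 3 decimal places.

Arc 1: start y=18.470, vy=8.880 → t=3.046, apex=22.489, x_land=35.887, impact vy=-21.006
  bounce: vy ← 0.84·21.006 = 17.645
Arc 2: start y=0.000, vy=17.645 → t=3.597, apex=15.868, x_land=78.263, impact vy=-17.645
  bounce: vy ← 0.84·17.645 = 14.822
Arc 3: start y=0.000, vy=14.822 → t=3.022, apex=11.197, x_land=113.859, impact vy=-14.822
  bounce: vy ← 0.84·14.822 = 12.450

1 3.046 22.489 35.887
2 3.597 15.868 78.263
3 3.022 11.197 113.859
final: 113.859 12.450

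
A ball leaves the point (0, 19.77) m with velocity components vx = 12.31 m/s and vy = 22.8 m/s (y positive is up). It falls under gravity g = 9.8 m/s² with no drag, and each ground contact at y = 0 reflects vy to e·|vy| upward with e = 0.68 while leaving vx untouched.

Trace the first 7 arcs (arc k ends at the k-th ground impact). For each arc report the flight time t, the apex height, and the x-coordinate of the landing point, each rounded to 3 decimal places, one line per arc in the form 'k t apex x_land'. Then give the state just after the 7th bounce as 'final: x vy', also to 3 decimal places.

Arc 1: start y=19.770, vy=22.800 → t=5.400, apex=46.292, x_land=66.476, impact vy=-30.122
  bounce: vy ← 0.68·30.122 = 20.483
Arc 2: start y=0.000, vy=20.483 → t=4.180, apex=21.406, x_land=117.935, impact vy=-20.483
  bounce: vy ← 0.68·20.483 = 13.928
Arc 3: start y=0.000, vy=13.928 → t=2.843, apex=9.898, x_land=152.926, impact vy=-13.928
  bounce: vy ← 0.68·13.928 = 9.471
Arc 4: start y=0.000, vy=9.471 → t=1.933, apex=4.577, x_land=176.720, impact vy=-9.471
  bounce: vy ← 0.68·9.471 = 6.440
Arc 5: start y=0.000, vy=6.440 → t=1.314, apex=2.116, x_land=192.900, impact vy=-6.440
  bounce: vy ← 0.68·6.440 = 4.380
Arc 6: start y=0.000, vy=4.380 → t=0.894, apex=0.979, x_land=203.903, impact vy=-4.380
  bounce: vy ← 0.68·4.380 = 2.978
Arc 7: start y=0.000, vy=2.978 → t=0.608, apex=0.452, x_land=211.385, impact vy=-2.978
  bounce: vy ← 0.68·2.978 = 2.025

1 5.400 46.292 66.476
2 4.180 21.406 117.935
3 2.843 9.898 152.926
4 1.933 4.577 176.720
5 1.314 2.116 192.900
6 0.894 0.979 203.903
7 0.608 0.452 211.385
final: 211.385 2.025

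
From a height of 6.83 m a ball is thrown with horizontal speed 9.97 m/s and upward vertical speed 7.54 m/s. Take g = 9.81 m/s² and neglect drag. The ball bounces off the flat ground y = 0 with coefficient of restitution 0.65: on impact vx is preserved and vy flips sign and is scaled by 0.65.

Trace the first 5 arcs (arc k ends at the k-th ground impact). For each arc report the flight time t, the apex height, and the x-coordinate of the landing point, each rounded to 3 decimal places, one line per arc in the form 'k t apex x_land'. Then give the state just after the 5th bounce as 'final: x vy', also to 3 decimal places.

1 2.177 9.728 21.703
2 1.831 4.110 39.956
3 1.190 1.736 51.820
4 0.773 0.734 59.532
5 0.503 0.310 64.544
final: 64.544 1.603

Arc 1: start y=6.830, vy=7.540 → t=2.177, apex=9.728, x_land=21.703, impact vy=-13.815
  bounce: vy ← 0.65·13.815 = 8.980
Arc 2: start y=0.000, vy=8.980 → t=1.831, apex=4.110, x_land=39.956, impact vy=-8.980
  bounce: vy ← 0.65·8.980 = 5.837
Arc 3: start y=0.000, vy=5.837 → t=1.190, apex=1.736, x_land=51.820, impact vy=-5.837
  bounce: vy ← 0.65·5.837 = 3.794
Arc 4: start y=0.000, vy=3.794 → t=0.773, apex=0.734, x_land=59.532, impact vy=-3.794
  bounce: vy ← 0.65·3.794 = 2.466
Arc 5: start y=0.000, vy=2.466 → t=0.503, apex=0.310, x_land=64.544, impact vy=-2.466
  bounce: vy ← 0.65·2.466 = 1.603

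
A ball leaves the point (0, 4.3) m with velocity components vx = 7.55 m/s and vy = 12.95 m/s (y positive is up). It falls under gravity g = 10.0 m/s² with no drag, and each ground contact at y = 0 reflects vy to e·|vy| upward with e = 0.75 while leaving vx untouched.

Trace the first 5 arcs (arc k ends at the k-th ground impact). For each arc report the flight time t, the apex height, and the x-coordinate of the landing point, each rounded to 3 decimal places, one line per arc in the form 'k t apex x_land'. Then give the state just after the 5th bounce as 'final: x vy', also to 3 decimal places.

Arc 1: start y=4.300, vy=12.950 → t=2.888, apex=12.685, x_land=21.803, impact vy=-15.928
  bounce: vy ← 0.75·15.928 = 11.946
Arc 2: start y=0.000, vy=11.946 → t=2.389, apex=7.135, x_land=39.841, impact vy=-11.946
  bounce: vy ← 0.75·11.946 = 8.960
Arc 3: start y=0.000, vy=8.960 → t=1.792, apex=4.014, x_land=53.370, impact vy=-8.960
  bounce: vy ← 0.75·8.960 = 6.720
Arc 4: start y=0.000, vy=6.720 → t=1.344, apex=2.258, x_land=63.517, impact vy=-6.720
  bounce: vy ← 0.75·6.720 = 5.040
Arc 5: start y=0.000, vy=5.040 → t=1.008, apex=1.270, x_land=71.127, impact vy=-5.040
  bounce: vy ← 0.75·5.040 = 3.780

1 2.888 12.685 21.803
2 2.389 7.135 39.841
3 1.792 4.014 53.370
4 1.344 2.258 63.517
5 1.008 1.270 71.127
final: 71.127 3.780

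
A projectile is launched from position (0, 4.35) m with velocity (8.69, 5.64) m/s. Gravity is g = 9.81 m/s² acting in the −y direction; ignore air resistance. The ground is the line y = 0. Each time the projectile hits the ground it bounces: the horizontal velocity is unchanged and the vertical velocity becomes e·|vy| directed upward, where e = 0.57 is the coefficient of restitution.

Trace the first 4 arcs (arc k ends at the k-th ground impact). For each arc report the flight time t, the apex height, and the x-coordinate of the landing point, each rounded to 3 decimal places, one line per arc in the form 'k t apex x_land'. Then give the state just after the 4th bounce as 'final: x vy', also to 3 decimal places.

1 1.678 5.971 14.584
2 1.258 1.940 25.515
3 0.717 0.630 31.745
4 0.409 0.205 35.296
final: 35.296 1.143

Arc 1: start y=4.350, vy=5.640 → t=1.678, apex=5.971, x_land=14.584, impact vy=-10.824
  bounce: vy ← 0.57·10.824 = 6.170
Arc 2: start y=0.000, vy=6.170 → t=1.258, apex=1.940, x_land=25.515, impact vy=-6.170
  bounce: vy ← 0.57·6.170 = 3.517
Arc 3: start y=0.000, vy=3.517 → t=0.717, apex=0.630, x_land=31.745, impact vy=-3.517
  bounce: vy ← 0.57·3.517 = 2.005
Arc 4: start y=0.000, vy=2.005 → t=0.409, apex=0.205, x_land=35.296, impact vy=-2.005
  bounce: vy ← 0.57·2.005 = 1.143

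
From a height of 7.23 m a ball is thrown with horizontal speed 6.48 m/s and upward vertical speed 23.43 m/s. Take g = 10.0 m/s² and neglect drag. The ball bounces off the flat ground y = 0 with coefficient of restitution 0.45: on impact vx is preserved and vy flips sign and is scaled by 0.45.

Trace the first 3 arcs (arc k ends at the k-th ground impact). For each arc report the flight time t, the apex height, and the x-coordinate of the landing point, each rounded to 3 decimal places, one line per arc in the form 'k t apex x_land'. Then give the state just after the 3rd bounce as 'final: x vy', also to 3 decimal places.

Arc 1: start y=7.230, vy=23.430 → t=4.977, apex=34.678, x_land=32.248, impact vy=-26.336
  bounce: vy ← 0.45·26.336 = 11.851
Arc 2: start y=0.000, vy=11.851 → t=2.370, apex=7.022, x_land=47.607, impact vy=-11.851
  bounce: vy ← 0.45·11.851 = 5.333
Arc 3: start y=0.000, vy=5.333 → t=1.067, apex=1.422, x_land=54.519, impact vy=-5.333
  bounce: vy ← 0.45·5.333 = 2.400

1 4.977 34.678 32.248
2 2.370 7.022 47.607
3 1.067 1.422 54.519
final: 54.519 2.400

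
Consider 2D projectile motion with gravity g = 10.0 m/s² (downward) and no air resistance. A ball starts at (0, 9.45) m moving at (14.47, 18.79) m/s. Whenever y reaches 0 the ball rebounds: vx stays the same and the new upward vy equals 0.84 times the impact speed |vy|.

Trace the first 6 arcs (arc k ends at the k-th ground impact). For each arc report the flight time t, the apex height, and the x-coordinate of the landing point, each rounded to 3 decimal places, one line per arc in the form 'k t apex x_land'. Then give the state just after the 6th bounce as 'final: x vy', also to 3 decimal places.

1 4.207 27.103 60.879
2 3.911 19.124 117.477
3 3.286 13.494 165.019
4 2.760 9.521 204.955
5 2.318 6.718 238.501
6 1.947 4.740 266.680
final: 266.680 8.179

Arc 1: start y=9.450, vy=18.790 → t=4.207, apex=27.103, x_land=60.879, impact vy=-23.282
  bounce: vy ← 0.84·23.282 = 19.557
Arc 2: start y=0.000, vy=19.557 → t=3.911, apex=19.124, x_land=117.477, impact vy=-19.557
  bounce: vy ← 0.84·19.557 = 16.428
Arc 3: start y=0.000, vy=16.428 → t=3.286, apex=13.494, x_land=165.019, impact vy=-16.428
  bounce: vy ← 0.84·16.428 = 13.799
Arc 4: start y=0.000, vy=13.799 → t=2.760, apex=9.521, x_land=204.955, impact vy=-13.799
  bounce: vy ← 0.84·13.799 = 11.592
Arc 5: start y=0.000, vy=11.592 → t=2.318, apex=6.718, x_land=238.501, impact vy=-11.592
  bounce: vy ← 0.84·11.592 = 9.737
Arc 6: start y=0.000, vy=9.737 → t=1.947, apex=4.740, x_land=266.680, impact vy=-9.737
  bounce: vy ← 0.84·9.737 = 8.179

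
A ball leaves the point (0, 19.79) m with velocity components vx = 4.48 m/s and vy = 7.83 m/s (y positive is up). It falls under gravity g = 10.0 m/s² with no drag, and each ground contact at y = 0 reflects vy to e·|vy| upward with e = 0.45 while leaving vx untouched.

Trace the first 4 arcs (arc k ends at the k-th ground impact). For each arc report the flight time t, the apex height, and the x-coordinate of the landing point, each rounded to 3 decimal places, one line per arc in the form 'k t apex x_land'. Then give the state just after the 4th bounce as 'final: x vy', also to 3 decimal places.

1 2.921 22.855 13.086
2 1.924 4.628 21.707
3 0.866 0.937 25.586
4 0.390 0.190 27.331
final: 27.331 0.877

Arc 1: start y=19.790, vy=7.830 → t=2.921, apex=22.855, x_land=13.086, impact vy=-21.380
  bounce: vy ← 0.45·21.380 = 9.621
Arc 2: start y=0.000, vy=9.621 → t=1.924, apex=4.628, x_land=21.707, impact vy=-9.621
  bounce: vy ← 0.45·9.621 = 4.329
Arc 3: start y=0.000, vy=4.329 → t=0.866, apex=0.937, x_land=25.586, impact vy=-4.329
  bounce: vy ← 0.45·4.329 = 1.948
Arc 4: start y=0.000, vy=1.948 → t=0.390, apex=0.190, x_land=27.331, impact vy=-1.948
  bounce: vy ← 0.45·1.948 = 0.877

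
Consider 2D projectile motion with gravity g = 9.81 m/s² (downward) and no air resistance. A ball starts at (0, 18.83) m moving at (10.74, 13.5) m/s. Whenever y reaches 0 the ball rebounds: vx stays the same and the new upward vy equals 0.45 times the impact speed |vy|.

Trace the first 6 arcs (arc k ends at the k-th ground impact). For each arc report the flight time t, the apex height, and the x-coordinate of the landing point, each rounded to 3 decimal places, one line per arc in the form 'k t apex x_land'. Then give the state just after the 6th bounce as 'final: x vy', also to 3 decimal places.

1 3.770 28.119 40.495
2 2.155 5.694 63.638
3 0.970 1.153 74.053
4 0.436 0.233 78.739
5 0.196 0.047 80.848
6 0.088 0.010 81.797
final: 81.797 0.195

Arc 1: start y=18.830, vy=13.500 → t=3.770, apex=28.119, x_land=40.495, impact vy=-23.488
  bounce: vy ← 0.45·23.488 = 10.570
Arc 2: start y=0.000, vy=10.570 → t=2.155, apex=5.694, x_land=63.638, impact vy=-10.570
  bounce: vy ← 0.45·10.570 = 4.756
Arc 3: start y=0.000, vy=4.756 → t=0.970, apex=1.153, x_land=74.053, impact vy=-4.756
  bounce: vy ← 0.45·4.756 = 2.140
Arc 4: start y=0.000, vy=2.140 → t=0.436, apex=0.233, x_land=78.739, impact vy=-2.140
  bounce: vy ← 0.45·2.140 = 0.963
Arc 5: start y=0.000, vy=0.963 → t=0.196, apex=0.047, x_land=80.848, impact vy=-0.963
  bounce: vy ← 0.45·0.963 = 0.433
Arc 6: start y=0.000, vy=0.433 → t=0.088, apex=0.010, x_land=81.797, impact vy=-0.433
  bounce: vy ← 0.45·0.433 = 0.195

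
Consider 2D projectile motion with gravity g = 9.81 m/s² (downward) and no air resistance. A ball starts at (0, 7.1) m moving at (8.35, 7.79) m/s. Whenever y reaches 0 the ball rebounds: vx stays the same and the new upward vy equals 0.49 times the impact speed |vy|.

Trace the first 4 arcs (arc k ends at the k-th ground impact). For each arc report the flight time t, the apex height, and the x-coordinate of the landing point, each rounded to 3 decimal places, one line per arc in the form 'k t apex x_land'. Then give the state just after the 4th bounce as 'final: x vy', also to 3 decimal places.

Arc 1: start y=7.100, vy=7.790 → t=2.236, apex=10.193, x_land=18.668, impact vy=-14.142
  bounce: vy ← 0.49·14.142 = 6.929
Arc 2: start y=0.000, vy=6.929 → t=1.413, apex=2.447, x_land=30.464, impact vy=-6.929
  bounce: vy ← 0.49·6.929 = 3.395
Arc 3: start y=0.000, vy=3.395 → t=0.692, apex=0.588, x_land=36.244, impact vy=-3.395
  bounce: vy ← 0.49·3.395 = 1.664
Arc 4: start y=0.000, vy=1.664 → t=0.339, apex=0.141, x_land=39.076, impact vy=-1.664
  bounce: vy ← 0.49·1.664 = 0.815

1 2.236 10.193 18.668
2 1.413 2.447 30.464
3 0.692 0.588 36.244
4 0.339 0.141 39.076
final: 39.076 0.815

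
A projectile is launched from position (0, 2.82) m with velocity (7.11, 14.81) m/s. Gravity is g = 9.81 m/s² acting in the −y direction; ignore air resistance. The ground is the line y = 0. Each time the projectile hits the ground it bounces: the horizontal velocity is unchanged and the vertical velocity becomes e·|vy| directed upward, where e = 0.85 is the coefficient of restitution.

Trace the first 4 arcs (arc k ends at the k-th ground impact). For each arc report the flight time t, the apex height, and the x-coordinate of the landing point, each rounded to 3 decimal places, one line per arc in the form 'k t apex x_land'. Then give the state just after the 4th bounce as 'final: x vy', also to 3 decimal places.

Arc 1: start y=2.820, vy=14.810 → t=3.199, apex=13.999, x_land=22.745, impact vy=-16.573
  bounce: vy ← 0.85·16.573 = 14.087
Arc 2: start y=0.000, vy=14.087 → t=2.872, apex=10.114, x_land=43.165, impact vy=-14.087
  bounce: vy ← 0.85·14.087 = 11.974
Arc 3: start y=0.000, vy=11.974 → t=2.441, apex=7.308, x_land=60.522, impact vy=-11.974
  bounce: vy ← 0.85·11.974 = 10.178
Arc 4: start y=0.000, vy=10.178 → t=2.075, apex=5.280, x_land=75.275, impact vy=-10.178
  bounce: vy ← 0.85·10.178 = 8.651

1 3.199 13.999 22.745
2 2.872 10.114 43.165
3 2.441 7.308 60.522
4 2.075 5.280 75.275
final: 75.275 8.651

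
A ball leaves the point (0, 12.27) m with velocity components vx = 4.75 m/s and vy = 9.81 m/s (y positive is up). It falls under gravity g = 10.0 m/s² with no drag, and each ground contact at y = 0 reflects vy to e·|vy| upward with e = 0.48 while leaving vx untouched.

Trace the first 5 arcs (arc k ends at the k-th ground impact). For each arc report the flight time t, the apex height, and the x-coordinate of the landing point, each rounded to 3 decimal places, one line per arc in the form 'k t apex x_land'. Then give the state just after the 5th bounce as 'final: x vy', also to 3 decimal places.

Arc 1: start y=12.270, vy=9.810 → t=2.829, apex=17.082, x_land=13.439, impact vy=-18.483
  bounce: vy ← 0.48·18.483 = 8.872
Arc 2: start y=0.000, vy=8.872 → t=1.774, apex=3.936, x_land=21.868, impact vy=-8.872
  bounce: vy ← 0.48·8.872 = 4.259
Arc 3: start y=0.000, vy=4.259 → t=0.852, apex=0.907, x_land=25.913, impact vy=-4.259
  bounce: vy ← 0.48·4.259 = 2.044
Arc 4: start y=0.000, vy=2.044 → t=0.409, apex=0.209, x_land=27.855, impact vy=-2.044
  bounce: vy ← 0.48·2.044 = 0.981
Arc 5: start y=0.000, vy=0.981 → t=0.196, apex=0.048, x_land=28.787, impact vy=-0.981
  bounce: vy ← 0.48·0.981 = 0.471

1 2.829 17.082 13.439
2 1.774 3.936 21.868
3 0.852 0.907 25.913
4 0.409 0.209 27.855
5 0.196 0.048 28.787
final: 28.787 0.471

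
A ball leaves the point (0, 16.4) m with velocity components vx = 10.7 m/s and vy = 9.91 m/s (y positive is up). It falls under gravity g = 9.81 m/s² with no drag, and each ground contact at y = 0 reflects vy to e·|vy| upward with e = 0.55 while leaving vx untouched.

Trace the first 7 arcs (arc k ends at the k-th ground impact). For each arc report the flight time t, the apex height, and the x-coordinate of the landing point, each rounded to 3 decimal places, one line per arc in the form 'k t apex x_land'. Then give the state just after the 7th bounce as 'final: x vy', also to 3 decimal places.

Arc 1: start y=16.400, vy=9.910 → t=3.099, apex=21.406, x_land=33.162, impact vy=-20.493
  bounce: vy ← 0.55·20.493 = 11.271
Arc 2: start y=0.000, vy=11.271 → t=2.298, apex=6.475, x_land=57.749, impact vy=-11.271
  bounce: vy ← 0.55·11.271 = 6.199
Arc 3: start y=0.000, vy=6.199 → t=1.264, apex=1.959, x_land=71.273, impact vy=-6.199
  bounce: vy ← 0.55·6.199 = 3.410
Arc 4: start y=0.000, vy=3.410 → t=0.695, apex=0.593, x_land=78.711, impact vy=-3.410
  bounce: vy ← 0.55·3.410 = 1.875
Arc 5: start y=0.000, vy=1.875 → t=0.382, apex=0.179, x_land=82.801, impact vy=-1.875
  bounce: vy ← 0.55·1.875 = 1.031
Arc 6: start y=0.000, vy=1.031 → t=0.210, apex=0.054, x_land=85.051, impact vy=-1.031
  bounce: vy ← 0.55·1.031 = 0.567
Arc 7: start y=0.000, vy=0.567 → t=0.116, apex=0.016, x_land=86.289, impact vy=-0.567
  bounce: vy ← 0.55·0.567 = 0.312

1 3.099 21.406 33.162
2 2.298 6.475 57.749
3 1.264 1.959 71.273
4 0.695 0.593 78.711
5 0.382 0.179 82.801
6 0.210 0.054 85.051
7 0.116 0.016 86.289
final: 86.289 0.312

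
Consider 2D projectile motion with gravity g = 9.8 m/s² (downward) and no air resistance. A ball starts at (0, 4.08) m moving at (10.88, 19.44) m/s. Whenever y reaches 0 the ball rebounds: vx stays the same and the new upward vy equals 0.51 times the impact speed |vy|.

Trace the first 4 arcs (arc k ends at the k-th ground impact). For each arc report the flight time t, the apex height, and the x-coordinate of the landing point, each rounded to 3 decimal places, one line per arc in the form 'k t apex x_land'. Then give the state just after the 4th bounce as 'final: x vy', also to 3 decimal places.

1 4.167 23.361 45.339
2 2.227 6.076 69.570
3 1.136 1.580 81.928
4 0.579 0.411 88.231
final: 88.231 1.448

Arc 1: start y=4.080, vy=19.440 → t=4.167, apex=23.361, x_land=45.339, impact vy=-21.398
  bounce: vy ← 0.51·21.398 = 10.913
Arc 2: start y=0.000, vy=10.913 → t=2.227, apex=6.076, x_land=69.570, impact vy=-10.913
  bounce: vy ← 0.51·10.913 = 5.566
Arc 3: start y=0.000, vy=5.566 → t=1.136, apex=1.580, x_land=81.928, impact vy=-5.566
  bounce: vy ← 0.51·5.566 = 2.838
Arc 4: start y=0.000, vy=2.838 → t=0.579, apex=0.411, x_land=88.231, impact vy=-2.838
  bounce: vy ← 0.51·2.838 = 1.448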